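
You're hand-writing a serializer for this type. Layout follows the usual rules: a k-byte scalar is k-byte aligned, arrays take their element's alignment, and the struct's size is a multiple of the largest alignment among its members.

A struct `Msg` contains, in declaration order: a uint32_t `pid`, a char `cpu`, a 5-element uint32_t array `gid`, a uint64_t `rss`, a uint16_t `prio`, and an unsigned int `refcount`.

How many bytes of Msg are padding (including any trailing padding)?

@0: pid [4B, align 4] → 4
@4: cpu [1B, align 1] → 5
+3 pad (align 4)
@8: gid [20B, align 4] → 28
+4 pad (align 8)
@32: rss [8B, align 8] → 40
@40: prio [2B, align 2] → 42
+2 pad (align 4)
@44: refcount [4B, align 4] → 48
size 48, align 8
data bytes 39, size 48 → padding 9

9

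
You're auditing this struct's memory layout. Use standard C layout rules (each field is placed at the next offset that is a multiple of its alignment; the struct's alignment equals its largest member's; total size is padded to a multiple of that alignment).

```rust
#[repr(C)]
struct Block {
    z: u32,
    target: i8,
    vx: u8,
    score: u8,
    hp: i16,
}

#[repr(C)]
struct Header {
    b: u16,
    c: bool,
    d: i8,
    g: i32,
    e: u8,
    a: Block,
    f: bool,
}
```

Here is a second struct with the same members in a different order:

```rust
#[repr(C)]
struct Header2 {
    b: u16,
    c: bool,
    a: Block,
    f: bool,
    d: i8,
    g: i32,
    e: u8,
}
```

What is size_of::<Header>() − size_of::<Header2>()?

0

Block: 0..4  z  (4B, 4-aligned); 4..5  target  (1B, 1-aligned); 5..6  vx  (1B, 1-aligned); 6..7  score  (1B, 1-aligned); 7..8  -- padding (1B); 8..10  hp  (2B, 2-aligned); 10..12  -- tail padding (2B); sizeof = 12, alignof = 4
0..2  b  (2B, 2-aligned)
2..3  c  (1B, 1-aligned)
3..4  d  (1B, 1-aligned)
4..8  g  (4B, 4-aligned)
8..9  e  (1B, 1-aligned)
9..12  -- padding (3B)
12..24  a  (12B, 4-aligned)
24..25  f  (1B, 1-aligned)
25..28  -- tail padding (3B)
sizeof = 28, alignof = 4
— Header2 —
0..2  b  (2B, 2-aligned)
2..3  c  (1B, 1-aligned)
3..4  -- padding (1B)
4..16  a  (12B, 4-aligned)
16..17  f  (1B, 1-aligned)
17..18  d  (1B, 1-aligned)
18..20  -- padding (2B)
20..24  g  (4B, 4-aligned)
24..25  e  (1B, 1-aligned)
25..28  -- tail padding (3B)
sizeof = 28, alignof = 4
28 − 28 = 0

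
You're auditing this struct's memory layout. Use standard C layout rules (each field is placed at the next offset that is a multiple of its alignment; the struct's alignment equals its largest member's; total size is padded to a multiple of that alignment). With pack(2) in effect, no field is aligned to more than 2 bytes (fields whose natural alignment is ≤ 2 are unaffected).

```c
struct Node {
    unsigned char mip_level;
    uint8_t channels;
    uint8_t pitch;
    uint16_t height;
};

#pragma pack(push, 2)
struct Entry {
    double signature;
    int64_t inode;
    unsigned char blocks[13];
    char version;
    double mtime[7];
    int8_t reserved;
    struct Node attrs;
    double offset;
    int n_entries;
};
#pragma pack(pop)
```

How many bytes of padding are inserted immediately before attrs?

1

Node: mip_level at 0 (size 1, align 1) → ends 1; channels at 1 (size 1, align 1) → ends 2; pitch at 2 (size 1, align 1) → ends 3; pad 1 to align 2 for height; height at 4 (size 2, align 2) → ends 6; total 6 bytes, alignment 2
signature at 0 (size 8, align 2) → ends 8
inode at 8 (size 8, align 2) → ends 16
blocks at 16 (size 13, align 1) → ends 29
version at 29 (size 1, align 1) → ends 30
mtime at 30 (size 56, align 2) → ends 86
reserved at 86 (size 1, align 1) → ends 87
pad 1 to align 2 for attrs
attrs at 88 (size 6, align 2) → ends 94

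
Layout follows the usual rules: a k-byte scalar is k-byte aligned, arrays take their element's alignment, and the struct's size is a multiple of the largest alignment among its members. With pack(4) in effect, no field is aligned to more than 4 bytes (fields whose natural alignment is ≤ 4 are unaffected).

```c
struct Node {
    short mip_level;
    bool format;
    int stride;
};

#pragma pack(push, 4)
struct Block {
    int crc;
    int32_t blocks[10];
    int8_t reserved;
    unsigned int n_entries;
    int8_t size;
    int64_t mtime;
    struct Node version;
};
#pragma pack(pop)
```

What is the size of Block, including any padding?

72

Node: mip_level at 0 (size 2, align 2) → ends 2; format at 2 (size 1, align 1) → ends 3; pad 1 to align 4 for stride; stride at 4 (size 4, align 4) → ends 8; total 8 bytes, alignment 4
crc at 0 (size 4, align 4) → ends 4
blocks at 4 (size 40, align 4) → ends 44
reserved at 44 (size 1, align 1) → ends 45
pad 3 to align 4 for n_entries
n_entries at 48 (size 4, align 4) → ends 52
size at 52 (size 1, align 1) → ends 53
pad 3 to align 4 for mtime
mtime at 56 (size 8, align 4) → ends 64
version at 64 (size 8, align 4) → ends 72
total 72 bytes, alignment 4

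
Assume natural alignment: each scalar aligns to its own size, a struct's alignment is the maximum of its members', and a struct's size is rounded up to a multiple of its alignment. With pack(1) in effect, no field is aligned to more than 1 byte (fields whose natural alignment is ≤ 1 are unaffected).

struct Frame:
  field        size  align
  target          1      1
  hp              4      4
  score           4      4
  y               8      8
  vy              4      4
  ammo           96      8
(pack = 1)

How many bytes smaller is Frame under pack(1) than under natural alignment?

natural layout:
  @0: target [1B, align 1] → 1
  +3 pad (align 4)
  @4: hp [4B, align 4] → 8
  @8: score [4B, align 4] → 12
  +4 pad (align 8)
  @16: y [8B, align 8] → 24
  @24: vy [4B, align 4] → 28
  +4 pad (align 8)
  @32: ammo [96B, align 8] → 128
  size 128, align 8
packed(1) layout:
  @0: target [1B, align 1] → 1
  @1: hp [4B, align 1] → 5
  @5: score [4B, align 1] → 9
  @9: y [8B, align 1] → 17
  @17: vy [4B, align 1] → 21
  @21: ammo [96B, align 1] → 117
  size 117, align 1
128 − 117 = 11

11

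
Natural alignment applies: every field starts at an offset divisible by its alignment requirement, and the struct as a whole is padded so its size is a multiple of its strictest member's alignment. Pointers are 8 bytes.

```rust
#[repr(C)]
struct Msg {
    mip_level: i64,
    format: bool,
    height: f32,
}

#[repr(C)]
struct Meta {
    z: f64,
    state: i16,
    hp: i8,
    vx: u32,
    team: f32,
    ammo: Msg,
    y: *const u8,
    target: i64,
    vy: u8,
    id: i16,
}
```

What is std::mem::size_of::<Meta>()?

Msg: mip_level at 0 (size 8, align 8) → ends 8; format at 8 (size 1, align 1) → ends 9; pad 3 to align 4 for height; height at 12 (size 4, align 4) → ends 16; total 16 bytes, alignment 8
z at 0 (size 8, align 8) → ends 8
state at 8 (size 2, align 2) → ends 10
hp at 10 (size 1, align 1) → ends 11
pad 1 to align 4 for vx
vx at 12 (size 4, align 4) → ends 16
team at 16 (size 4, align 4) → ends 20
pad 4 to align 8 for ammo
ammo at 24 (size 16, align 8) → ends 40
y at 40 (size 8, align 8) → ends 48
target at 48 (size 8, align 8) → ends 56
vy at 56 (size 1, align 1) → ends 57
pad 1 to align 2 for id
id at 58 (size 2, align 2) → ends 60
tail pad 4 to reach multiple of 8
total 64 bytes, alignment 8

64 bytes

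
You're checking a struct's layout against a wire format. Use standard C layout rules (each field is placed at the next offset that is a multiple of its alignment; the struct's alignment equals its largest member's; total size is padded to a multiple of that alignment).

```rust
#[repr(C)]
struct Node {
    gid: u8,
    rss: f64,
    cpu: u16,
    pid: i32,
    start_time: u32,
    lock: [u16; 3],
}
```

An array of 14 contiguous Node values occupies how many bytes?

560

@0: gid [1B, align 1] → 1
+7 pad (align 8)
@8: rss [8B, align 8] → 16
@16: cpu [2B, align 2] → 18
+2 pad (align 4)
@20: pid [4B, align 4] → 24
@24: start_time [4B, align 4] → 28
@28: lock [6B, align 2] → 34
+6 tail pad (align 8)
size 40, align 8
array of 14: 14 × 40 = 560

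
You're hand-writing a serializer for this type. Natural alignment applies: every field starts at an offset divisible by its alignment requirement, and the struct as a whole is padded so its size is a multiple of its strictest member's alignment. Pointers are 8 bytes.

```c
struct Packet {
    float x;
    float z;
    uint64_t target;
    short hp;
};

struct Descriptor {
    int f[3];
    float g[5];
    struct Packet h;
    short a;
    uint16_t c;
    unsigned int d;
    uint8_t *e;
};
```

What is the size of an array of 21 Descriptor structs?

Packet: @0: x [4B, align 4] → 4; @4: z [4B, align 4] → 8; @8: target [8B, align 8] → 16; @16: hp [2B, align 2] → 18; +6 tail pad (align 8); size 24, align 8
@0: f [12B, align 4] → 12
@12: g [20B, align 4] → 32
@32: h [24B, align 8] → 56
@56: a [2B, align 2] → 58
@58: c [2B, align 2] → 60
@60: d [4B, align 4] → 64
@64: e [8B, align 8] → 72
size 72, align 8
array of 21: 21 × 72 = 1512

1512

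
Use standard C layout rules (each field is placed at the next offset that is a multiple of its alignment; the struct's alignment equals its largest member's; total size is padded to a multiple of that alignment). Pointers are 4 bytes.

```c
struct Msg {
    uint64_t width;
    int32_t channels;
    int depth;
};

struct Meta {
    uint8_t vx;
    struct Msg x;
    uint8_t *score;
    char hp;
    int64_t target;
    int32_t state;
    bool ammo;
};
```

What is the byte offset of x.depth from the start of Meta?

Msg: width at 0 (size 8, align 8) → ends 8; channels at 8 (size 4, align 4) → ends 12; depth at 12 (size 4, align 4) → ends 16; total 16 bytes, alignment 8
vx at 0 (size 1, align 1) → ends 1
pad 7 to align 8 for x
x at 8 (size 16, align 8) → ends 24
within Msg: depth at 12
8 + 12 = 20

20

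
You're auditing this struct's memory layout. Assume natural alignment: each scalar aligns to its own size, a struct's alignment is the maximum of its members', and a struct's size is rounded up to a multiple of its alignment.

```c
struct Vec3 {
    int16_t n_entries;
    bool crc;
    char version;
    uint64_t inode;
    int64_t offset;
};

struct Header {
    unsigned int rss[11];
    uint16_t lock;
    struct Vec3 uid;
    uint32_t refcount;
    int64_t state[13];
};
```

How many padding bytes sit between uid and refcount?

Vec3: @0: n_entries [2B, align 2] → 2; @2: crc [1B, align 1] → 3; @3: version [1B, align 1] → 4; +4 pad (align 8); @8: inode [8B, align 8] → 16; @16: offset [8B, align 8] → 24; size 24, align 8
@0: rss [44B, align 4] → 44
@44: lock [2B, align 2] → 46
+2 pad (align 8)
@48: uid [24B, align 8] → 72
@72: refcount [4B, align 4] → 76

0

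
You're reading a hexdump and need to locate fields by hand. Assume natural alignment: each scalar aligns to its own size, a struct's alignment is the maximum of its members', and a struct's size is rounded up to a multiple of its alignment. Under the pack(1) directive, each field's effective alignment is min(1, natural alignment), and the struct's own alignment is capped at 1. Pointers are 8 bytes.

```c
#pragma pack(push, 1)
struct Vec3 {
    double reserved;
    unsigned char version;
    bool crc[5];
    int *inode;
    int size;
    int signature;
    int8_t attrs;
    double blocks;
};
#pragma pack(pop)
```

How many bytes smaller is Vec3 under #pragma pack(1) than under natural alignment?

natural layout:
  0..8  reserved  (8B, 8-aligned)
  8..9  version  (1B, 1-aligned)
  9..14  crc  (5B, 1-aligned)
  14..16  -- padding (2B)
  16..24  inode  (8B, 8-aligned)
  24..28  size  (4B, 4-aligned)
  28..32  signature  (4B, 4-aligned)
  32..33  attrs  (1B, 1-aligned)
  33..40  -- padding (7B)
  40..48  blocks  (8B, 8-aligned)
  sizeof = 48, alignof = 8
packed(1) layout:
  0..8  reserved  (8B, 1-aligned)
  8..9  version  (1B, 1-aligned)
  9..14  crc  (5B, 1-aligned)
  14..22  inode  (8B, 1-aligned)
  22..26  size  (4B, 1-aligned)
  26..30  signature  (4B, 1-aligned)
  30..31  attrs  (1B, 1-aligned)
  31..39  blocks  (8B, 1-aligned)
  sizeof = 39, alignof = 1
48 − 39 = 9

9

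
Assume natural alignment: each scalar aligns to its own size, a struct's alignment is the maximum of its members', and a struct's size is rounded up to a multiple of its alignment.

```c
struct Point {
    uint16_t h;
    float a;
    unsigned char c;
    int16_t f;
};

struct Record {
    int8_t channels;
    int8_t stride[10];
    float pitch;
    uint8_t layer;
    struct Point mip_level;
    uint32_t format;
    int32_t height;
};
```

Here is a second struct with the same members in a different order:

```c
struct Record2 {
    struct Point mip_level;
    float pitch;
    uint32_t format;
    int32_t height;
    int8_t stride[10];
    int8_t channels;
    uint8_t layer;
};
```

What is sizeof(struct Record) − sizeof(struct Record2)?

4

Point: @0: h [2B, align 2] → 2; +2 pad (align 4); @4: a [4B, align 4] → 8; @8: c [1B, align 1] → 9; +1 pad (align 2); @10: f [2B, align 2] → 12; size 12, align 4
@0: channels [1B, align 1] → 1
@1: stride [10B, align 1] → 11
+1 pad (align 4)
@12: pitch [4B, align 4] → 16
@16: layer [1B, align 1] → 17
+3 pad (align 4)
@20: mip_level [12B, align 4] → 32
@32: format [4B, align 4] → 36
@36: height [4B, align 4] → 40
size 40, align 4
— Record2 —
@0: mip_level [12B, align 4] → 12
@12: pitch [4B, align 4] → 16
@16: format [4B, align 4] → 20
@20: height [4B, align 4] → 24
@24: stride [10B, align 1] → 34
@34: channels [1B, align 1] → 35
@35: layer [1B, align 1] → 36
size 36, align 4
40 − 36 = 4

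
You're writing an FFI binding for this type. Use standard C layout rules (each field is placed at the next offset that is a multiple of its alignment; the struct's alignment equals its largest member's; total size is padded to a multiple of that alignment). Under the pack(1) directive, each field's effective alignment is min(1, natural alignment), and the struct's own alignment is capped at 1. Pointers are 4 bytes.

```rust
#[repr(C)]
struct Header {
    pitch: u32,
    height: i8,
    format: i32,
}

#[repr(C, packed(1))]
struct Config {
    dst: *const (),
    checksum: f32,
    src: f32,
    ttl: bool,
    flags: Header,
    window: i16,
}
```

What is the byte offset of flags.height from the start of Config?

17

Header: pitch at 0 (size 4, align 4) → ends 4; height at 4 (size 1, align 1) → ends 5; pad 3 to align 4 for format; format at 8 (size 4, align 4) → ends 12; total 12 bytes, alignment 4
dst at 0 (size 4, align 1) → ends 4
checksum at 4 (size 4, align 1) → ends 8
src at 8 (size 4, align 1) → ends 12
ttl at 12 (size 1, align 1) → ends 13
flags at 13 (size 12, align 1) → ends 25
within Header: height at 4
13 + 4 = 17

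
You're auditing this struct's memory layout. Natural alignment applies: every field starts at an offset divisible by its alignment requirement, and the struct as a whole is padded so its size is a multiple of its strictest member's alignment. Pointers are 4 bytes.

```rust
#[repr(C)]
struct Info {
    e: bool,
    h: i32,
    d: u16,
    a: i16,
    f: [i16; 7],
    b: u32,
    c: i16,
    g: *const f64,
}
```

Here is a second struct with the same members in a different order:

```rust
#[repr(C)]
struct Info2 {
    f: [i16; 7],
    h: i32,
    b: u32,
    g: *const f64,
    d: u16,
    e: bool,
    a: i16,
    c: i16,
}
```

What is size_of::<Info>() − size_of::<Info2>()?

4

0..1  e  (1B, 1-aligned)
1..4  -- padding (3B)
4..8  h  (4B, 4-aligned)
8..10  d  (2B, 2-aligned)
10..12  a  (2B, 2-aligned)
12..26  f  (14B, 2-aligned)
26..28  -- padding (2B)
28..32  b  (4B, 4-aligned)
32..34  c  (2B, 2-aligned)
34..36  -- padding (2B)
36..40  g  (4B, 4-aligned)
sizeof = 40, alignof = 4
— Info2 —
0..14  f  (14B, 2-aligned)
14..16  -- padding (2B)
16..20  h  (4B, 4-aligned)
20..24  b  (4B, 4-aligned)
24..28  g  (4B, 4-aligned)
28..30  d  (2B, 2-aligned)
30..31  e  (1B, 1-aligned)
31..32  -- padding (1B)
32..34  a  (2B, 2-aligned)
34..36  c  (2B, 2-aligned)
sizeof = 36, alignof = 4
40 − 36 = 4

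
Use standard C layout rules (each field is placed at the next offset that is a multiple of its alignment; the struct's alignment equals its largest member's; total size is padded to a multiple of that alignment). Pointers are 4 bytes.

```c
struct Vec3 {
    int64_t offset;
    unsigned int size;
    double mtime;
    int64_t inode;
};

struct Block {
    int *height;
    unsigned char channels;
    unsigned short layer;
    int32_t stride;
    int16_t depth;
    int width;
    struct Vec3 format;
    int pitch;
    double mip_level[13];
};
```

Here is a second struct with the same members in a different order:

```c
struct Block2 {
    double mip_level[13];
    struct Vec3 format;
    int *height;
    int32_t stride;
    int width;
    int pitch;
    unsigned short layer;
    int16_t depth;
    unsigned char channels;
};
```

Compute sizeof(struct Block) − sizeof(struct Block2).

8

Vec3: @0: offset [8B, align 8] → 8; @8: size [4B, align 4] → 12; +4 pad (align 8); @16: mtime [8B, align 8] → 24; @24: inode [8B, align 8] → 32; size 32, align 8
@0: height [4B, align 4] → 4
@4: channels [1B, align 1] → 5
+1 pad (align 2)
@6: layer [2B, align 2] → 8
@8: stride [4B, align 4] → 12
@12: depth [2B, align 2] → 14
+2 pad (align 4)
@16: width [4B, align 4] → 20
+4 pad (align 8)
@24: format [32B, align 8] → 56
@56: pitch [4B, align 4] → 60
+4 pad (align 8)
@64: mip_level [104B, align 8] → 168
size 168, align 8
— Block2 —
@0: mip_level [104B, align 8] → 104
@104: format [32B, align 8] → 136
@136: height [4B, align 4] → 140
@140: stride [4B, align 4] → 144
@144: width [4B, align 4] → 148
@148: pitch [4B, align 4] → 152
@152: layer [2B, align 2] → 154
@154: depth [2B, align 2] → 156
@156: channels [1B, align 1] → 157
+3 tail pad (align 8)
size 160, align 8
168 − 160 = 8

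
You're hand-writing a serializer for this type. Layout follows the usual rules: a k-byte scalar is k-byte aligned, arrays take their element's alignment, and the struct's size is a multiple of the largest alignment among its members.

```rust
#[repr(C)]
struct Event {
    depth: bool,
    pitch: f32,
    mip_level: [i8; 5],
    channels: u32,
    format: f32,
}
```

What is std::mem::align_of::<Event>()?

member alignments: depth=1, pitch=4, mip_level=1, channels=4, format=4
max = 4

4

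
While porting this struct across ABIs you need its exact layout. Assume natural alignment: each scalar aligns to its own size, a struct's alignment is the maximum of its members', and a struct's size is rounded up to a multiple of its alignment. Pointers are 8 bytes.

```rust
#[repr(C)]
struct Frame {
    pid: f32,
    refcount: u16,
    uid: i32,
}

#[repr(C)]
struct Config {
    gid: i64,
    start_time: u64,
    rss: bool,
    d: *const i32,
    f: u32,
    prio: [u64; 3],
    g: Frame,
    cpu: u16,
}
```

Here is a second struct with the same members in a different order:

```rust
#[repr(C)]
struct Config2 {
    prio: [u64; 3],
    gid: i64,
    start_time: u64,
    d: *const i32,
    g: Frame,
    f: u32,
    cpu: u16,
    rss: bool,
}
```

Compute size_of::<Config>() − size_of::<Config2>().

Frame: @0: pid [4B, align 4] → 4; @4: refcount [2B, align 2] → 6; +2 pad (align 4); @8: uid [4B, align 4] → 12; size 12, align 4
@0: gid [8B, align 8] → 8
@8: start_time [8B, align 8] → 16
@16: rss [1B, align 1] → 17
+7 pad (align 8)
@24: d [8B, align 8] → 32
@32: f [4B, align 4] → 36
+4 pad (align 8)
@40: prio [24B, align 8] → 64
@64: g [12B, align 4] → 76
@76: cpu [2B, align 2] → 78
+2 tail pad (align 8)
size 80, align 8
— Config2 —
@0: prio [24B, align 8] → 24
@24: gid [8B, align 8] → 32
@32: start_time [8B, align 8] → 40
@40: d [8B, align 8] → 48
@48: g [12B, align 4] → 60
@60: f [4B, align 4] → 64
@64: cpu [2B, align 2] → 66
@66: rss [1B, align 1] → 67
+5 tail pad (align 8)
size 72, align 8
80 − 72 = 8

8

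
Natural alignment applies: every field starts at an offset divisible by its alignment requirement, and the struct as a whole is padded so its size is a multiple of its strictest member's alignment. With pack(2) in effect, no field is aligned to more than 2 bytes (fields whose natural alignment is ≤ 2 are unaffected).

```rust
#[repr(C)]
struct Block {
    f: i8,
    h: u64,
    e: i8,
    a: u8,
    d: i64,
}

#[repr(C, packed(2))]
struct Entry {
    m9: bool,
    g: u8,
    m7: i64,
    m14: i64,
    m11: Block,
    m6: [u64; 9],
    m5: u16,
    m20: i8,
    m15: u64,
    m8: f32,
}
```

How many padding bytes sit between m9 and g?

Block: @0: f [1B, align 1] → 1; +7 pad (align 8); @8: h [8B, align 8] → 16; @16: e [1B, align 1] → 17; @17: a [1B, align 1] → 18; +6 pad (align 8); @24: d [8B, align 8] → 32; size 32, align 8
@0: m9 [1B, align 1] → 1
@1: g [1B, align 1] → 2

0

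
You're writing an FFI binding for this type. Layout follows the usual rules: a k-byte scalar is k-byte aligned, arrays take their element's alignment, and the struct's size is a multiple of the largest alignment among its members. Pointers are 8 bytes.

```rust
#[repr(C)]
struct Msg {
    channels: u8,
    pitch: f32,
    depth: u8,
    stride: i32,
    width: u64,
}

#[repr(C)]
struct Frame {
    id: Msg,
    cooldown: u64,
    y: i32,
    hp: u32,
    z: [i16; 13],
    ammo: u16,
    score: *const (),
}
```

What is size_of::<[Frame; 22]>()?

1760

Msg: channels at 0 (size 1, align 1) → ends 1; pad 3 to align 4 for pitch; pitch at 4 (size 4, align 4) → ends 8; depth at 8 (size 1, align 1) → ends 9; pad 3 to align 4 for stride; stride at 12 (size 4, align 4) → ends 16; width at 16 (size 8, align 8) → ends 24; total 24 bytes, alignment 8
id at 0 (size 24, align 8) → ends 24
cooldown at 24 (size 8, align 8) → ends 32
y at 32 (size 4, align 4) → ends 36
hp at 36 (size 4, align 4) → ends 40
z at 40 (size 26, align 2) → ends 66
ammo at 66 (size 2, align 2) → ends 68
pad 4 to align 8 for score
score at 72 (size 8, align 8) → ends 80
total 80 bytes, alignment 8
array of 22: 22 × 80 = 1760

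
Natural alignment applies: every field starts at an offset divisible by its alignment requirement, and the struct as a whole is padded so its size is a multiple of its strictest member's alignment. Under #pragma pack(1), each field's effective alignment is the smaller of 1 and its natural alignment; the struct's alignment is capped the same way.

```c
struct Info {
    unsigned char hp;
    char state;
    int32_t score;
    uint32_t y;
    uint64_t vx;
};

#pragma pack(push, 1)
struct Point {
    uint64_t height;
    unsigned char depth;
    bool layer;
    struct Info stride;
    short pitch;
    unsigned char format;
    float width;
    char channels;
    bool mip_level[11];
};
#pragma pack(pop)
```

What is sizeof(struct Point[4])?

212

Info: 0..1  hp  (1B, 1-aligned); 1..2  state  (1B, 1-aligned); 2..4  -- padding (2B); 4..8  score  (4B, 4-aligned); 8..12  y  (4B, 4-aligned); 12..16  -- padding (4B); 16..24  vx  (8B, 8-aligned); sizeof = 24, alignof = 8
0..8  height  (8B, 1-aligned)
8..9  depth  (1B, 1-aligned)
9..10  layer  (1B, 1-aligned)
10..34  stride  (24B, 1-aligned)
34..36  pitch  (2B, 1-aligned)
36..37  format  (1B, 1-aligned)
37..41  width  (4B, 1-aligned)
41..42  channels  (1B, 1-aligned)
42..53  mip_level  (11B, 1-aligned)
sizeof = 53, alignof = 1
array of 4: 4 × 53 = 212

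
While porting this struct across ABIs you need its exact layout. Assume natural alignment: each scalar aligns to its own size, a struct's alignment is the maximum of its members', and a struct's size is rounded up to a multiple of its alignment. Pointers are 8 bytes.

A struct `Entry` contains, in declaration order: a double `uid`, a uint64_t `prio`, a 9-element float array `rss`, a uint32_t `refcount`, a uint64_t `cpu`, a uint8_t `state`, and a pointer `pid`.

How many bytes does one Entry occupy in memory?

80

uid at 0 (size 8, align 8) → ends 8
prio at 8 (size 8, align 8) → ends 16
rss at 16 (size 36, align 4) → ends 52
refcount at 52 (size 4, align 4) → ends 56
cpu at 56 (size 8, align 8) → ends 64
state at 64 (size 1, align 1) → ends 65
pad 7 to align 8 for pid
pid at 72 (size 8, align 8) → ends 80
total 80 bytes, alignment 8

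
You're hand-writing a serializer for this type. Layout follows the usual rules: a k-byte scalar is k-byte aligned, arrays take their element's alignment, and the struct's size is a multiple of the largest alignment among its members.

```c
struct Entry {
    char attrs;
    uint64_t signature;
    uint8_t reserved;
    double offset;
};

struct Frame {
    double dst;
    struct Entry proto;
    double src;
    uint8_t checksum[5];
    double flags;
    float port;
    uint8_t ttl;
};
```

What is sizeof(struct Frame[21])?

Entry: attrs at 0 (size 1, align 1) → ends 1; pad 7 to align 8 for signature; signature at 8 (size 8, align 8) → ends 16; reserved at 16 (size 1, align 1) → ends 17; pad 7 to align 8 for offset; offset at 24 (size 8, align 8) → ends 32; total 32 bytes, alignment 8
dst at 0 (size 8, align 8) → ends 8
proto at 8 (size 32, align 8) → ends 40
src at 40 (size 8, align 8) → ends 48
checksum at 48 (size 5, align 1) → ends 53
pad 3 to align 8 for flags
flags at 56 (size 8, align 8) → ends 64
port at 64 (size 4, align 4) → ends 68
ttl at 68 (size 1, align 1) → ends 69
tail pad 3 to reach multiple of 8
total 72 bytes, alignment 8
array of 21: 21 × 72 = 1512

1512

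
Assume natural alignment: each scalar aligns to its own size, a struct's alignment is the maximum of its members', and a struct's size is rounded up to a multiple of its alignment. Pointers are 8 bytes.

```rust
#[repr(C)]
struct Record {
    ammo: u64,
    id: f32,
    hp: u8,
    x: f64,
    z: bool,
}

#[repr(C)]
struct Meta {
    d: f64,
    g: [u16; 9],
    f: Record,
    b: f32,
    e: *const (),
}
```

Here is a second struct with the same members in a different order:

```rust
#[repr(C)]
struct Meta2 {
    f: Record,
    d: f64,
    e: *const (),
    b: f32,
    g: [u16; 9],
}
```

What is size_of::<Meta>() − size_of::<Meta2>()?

Record: 0..8  ammo  (8B, 8-aligned); 8..12  id  (4B, 4-aligned); 12..13  hp  (1B, 1-aligned); 13..16  -- padding (3B); 16..24  x  (8B, 8-aligned); 24..25  z  (1B, 1-aligned); 25..32  -- tail padding (7B); sizeof = 32, alignof = 8
0..8  d  (8B, 8-aligned)
8..26  g  (18B, 2-aligned)
26..32  -- padding (6B)
32..64  f  (32B, 8-aligned)
64..68  b  (4B, 4-aligned)
68..72  -- padding (4B)
72..80  e  (8B, 8-aligned)
sizeof = 80, alignof = 8
— Meta2 —
0..32  f  (32B, 8-aligned)
32..40  d  (8B, 8-aligned)
40..48  e  (8B, 8-aligned)
48..52  b  (4B, 4-aligned)
52..70  g  (18B, 2-aligned)
70..72  -- tail padding (2B)
sizeof = 72, alignof = 8
80 − 72 = 8

8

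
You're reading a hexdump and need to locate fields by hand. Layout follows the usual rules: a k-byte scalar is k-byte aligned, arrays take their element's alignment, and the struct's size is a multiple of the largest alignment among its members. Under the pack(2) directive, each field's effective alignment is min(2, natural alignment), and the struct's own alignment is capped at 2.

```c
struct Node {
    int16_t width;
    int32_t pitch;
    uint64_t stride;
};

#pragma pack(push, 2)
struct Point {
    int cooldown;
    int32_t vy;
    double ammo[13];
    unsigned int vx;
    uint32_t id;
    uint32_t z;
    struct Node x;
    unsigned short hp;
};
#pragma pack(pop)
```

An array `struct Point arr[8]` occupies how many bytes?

Node: width at 0 (size 2, align 2) → ends 2; pad 2 to align 4 for pitch; pitch at 4 (size 4, align 4) → ends 8; stride at 8 (size 8, align 8) → ends 16; total 16 bytes, alignment 8
cooldown at 0 (size 4, align 2) → ends 4
vy at 4 (size 4, align 2) → ends 8
ammo at 8 (size 104, align 2) → ends 112
vx at 112 (size 4, align 2) → ends 116
id at 116 (size 4, align 2) → ends 120
z at 120 (size 4, align 2) → ends 124
x at 124 (size 16, align 2) → ends 140
hp at 140 (size 2, align 2) → ends 142
total 142 bytes, alignment 2
array of 8: 8 × 142 = 1136

1136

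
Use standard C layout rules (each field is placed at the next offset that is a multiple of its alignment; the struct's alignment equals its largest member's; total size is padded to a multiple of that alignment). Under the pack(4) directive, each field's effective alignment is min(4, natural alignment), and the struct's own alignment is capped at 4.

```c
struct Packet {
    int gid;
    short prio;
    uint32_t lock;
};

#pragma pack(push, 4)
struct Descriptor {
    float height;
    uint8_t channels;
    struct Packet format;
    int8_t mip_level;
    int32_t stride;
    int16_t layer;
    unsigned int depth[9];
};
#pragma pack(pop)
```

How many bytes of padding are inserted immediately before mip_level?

0

Packet: gid at 0 (size 4, align 4) → ends 4; prio at 4 (size 2, align 2) → ends 6; pad 2 to align 4 for lock; lock at 8 (size 4, align 4) → ends 12; total 12 bytes, alignment 4
height at 0 (size 4, align 4) → ends 4
channels at 4 (size 1, align 1) → ends 5
pad 3 to align 4 for format
format at 8 (size 12, align 4) → ends 20
mip_level at 20 (size 1, align 1) → ends 21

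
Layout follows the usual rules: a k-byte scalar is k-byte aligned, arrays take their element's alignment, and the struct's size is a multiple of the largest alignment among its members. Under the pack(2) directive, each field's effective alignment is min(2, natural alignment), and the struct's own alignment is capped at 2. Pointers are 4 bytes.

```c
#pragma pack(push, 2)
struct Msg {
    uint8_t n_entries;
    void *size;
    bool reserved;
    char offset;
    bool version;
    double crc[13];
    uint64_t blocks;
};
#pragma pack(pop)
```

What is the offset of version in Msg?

8

0..1  n_entries  (1B, 1-aligned)
1..2  -- padding (1B)
2..6  size  (4B, 2-aligned)
6..7  reserved  (1B, 1-aligned)
7..8  offset  (1B, 1-aligned)
8..9  version  (1B, 1-aligned)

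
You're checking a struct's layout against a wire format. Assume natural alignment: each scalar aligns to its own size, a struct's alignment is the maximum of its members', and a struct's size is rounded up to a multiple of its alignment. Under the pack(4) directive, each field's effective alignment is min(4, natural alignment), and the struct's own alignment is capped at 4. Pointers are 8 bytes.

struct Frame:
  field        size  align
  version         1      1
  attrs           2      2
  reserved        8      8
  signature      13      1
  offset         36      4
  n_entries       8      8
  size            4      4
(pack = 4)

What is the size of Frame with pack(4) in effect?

76

@0: version [1B, align 1] → 1
+1 pad (align 2)
@2: attrs [2B, align 2] → 4
@4: reserved [8B, align 4] → 12
@12: signature [13B, align 1] → 25
+3 pad (align 4)
@28: offset [36B, align 4] → 64
@64: n_entries [8B, align 4] → 72
@72: size [4B, align 4] → 76
size 76, align 4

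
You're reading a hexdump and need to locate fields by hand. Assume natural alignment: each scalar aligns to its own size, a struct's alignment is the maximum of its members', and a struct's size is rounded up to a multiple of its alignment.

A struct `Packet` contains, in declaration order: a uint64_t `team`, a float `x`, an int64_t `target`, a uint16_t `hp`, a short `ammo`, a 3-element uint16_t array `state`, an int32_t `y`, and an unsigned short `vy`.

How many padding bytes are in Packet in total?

12

team at 0 (size 8, align 8) → ends 8
x at 8 (size 4, align 4) → ends 12
pad 4 to align 8 for target
target at 16 (size 8, align 8) → ends 24
hp at 24 (size 2, align 2) → ends 26
ammo at 26 (size 2, align 2) → ends 28
state at 28 (size 6, align 2) → ends 34
pad 2 to align 4 for y
y at 36 (size 4, align 4) → ends 40
vy at 40 (size 2, align 2) → ends 42
tail pad 6 to reach multiple of 8
total 48 bytes, alignment 8
data bytes 36, size 48 → padding 12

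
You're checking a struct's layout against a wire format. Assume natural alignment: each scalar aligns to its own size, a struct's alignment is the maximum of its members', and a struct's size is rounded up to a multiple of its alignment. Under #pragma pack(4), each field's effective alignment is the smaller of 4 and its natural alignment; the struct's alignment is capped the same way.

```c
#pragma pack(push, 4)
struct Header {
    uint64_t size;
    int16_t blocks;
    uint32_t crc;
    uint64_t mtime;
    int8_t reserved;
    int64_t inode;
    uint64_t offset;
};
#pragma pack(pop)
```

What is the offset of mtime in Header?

16

@0: size [8B, align 4] → 8
@8: blocks [2B, align 2] → 10
+2 pad (align 4)
@12: crc [4B, align 4] → 16
@16: mtime [8B, align 4] → 24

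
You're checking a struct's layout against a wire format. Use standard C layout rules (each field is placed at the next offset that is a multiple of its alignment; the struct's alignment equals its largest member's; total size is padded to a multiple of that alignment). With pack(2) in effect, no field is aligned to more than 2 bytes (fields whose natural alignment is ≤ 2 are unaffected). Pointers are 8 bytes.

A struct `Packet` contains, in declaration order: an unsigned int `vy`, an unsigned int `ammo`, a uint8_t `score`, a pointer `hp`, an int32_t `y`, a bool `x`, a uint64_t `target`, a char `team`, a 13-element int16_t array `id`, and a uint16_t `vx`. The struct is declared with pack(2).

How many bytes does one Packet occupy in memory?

@0: vy [4B, align 2] → 4
@4: ammo [4B, align 2] → 8
@8: score [1B, align 1] → 9
+1 pad (align 2)
@10: hp [8B, align 2] → 18
@18: y [4B, align 2] → 22
@22: x [1B, align 1] → 23
+1 pad (align 2)
@24: target [8B, align 2] → 32
@32: team [1B, align 1] → 33
+1 pad (align 2)
@34: id [26B, align 2] → 60
@60: vx [2B, align 2] → 62
size 62, align 2

62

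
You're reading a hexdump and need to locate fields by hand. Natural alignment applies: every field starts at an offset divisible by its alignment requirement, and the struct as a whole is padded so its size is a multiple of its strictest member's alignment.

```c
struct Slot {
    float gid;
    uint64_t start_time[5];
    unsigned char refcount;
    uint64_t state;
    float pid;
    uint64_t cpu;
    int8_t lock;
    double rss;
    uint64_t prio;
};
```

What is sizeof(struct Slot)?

104

gid at 0 (size 4, align 4) → ends 4
pad 4 to align 8 for start_time
start_time at 8 (size 40, align 8) → ends 48
refcount at 48 (size 1, align 1) → ends 49
pad 7 to align 8 for state
state at 56 (size 8, align 8) → ends 64
pid at 64 (size 4, align 4) → ends 68
pad 4 to align 8 for cpu
cpu at 72 (size 8, align 8) → ends 80
lock at 80 (size 1, align 1) → ends 81
pad 7 to align 8 for rss
rss at 88 (size 8, align 8) → ends 96
prio at 96 (size 8, align 8) → ends 104
total 104 bytes, alignment 8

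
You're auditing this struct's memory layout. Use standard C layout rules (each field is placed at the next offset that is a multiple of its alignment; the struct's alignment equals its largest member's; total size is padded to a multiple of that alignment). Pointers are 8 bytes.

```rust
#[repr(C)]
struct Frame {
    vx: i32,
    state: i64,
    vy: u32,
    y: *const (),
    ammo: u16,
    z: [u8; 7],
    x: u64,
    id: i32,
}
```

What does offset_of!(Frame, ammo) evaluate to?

32

@0: vx [4B, align 4] → 4
+4 pad (align 8)
@8: state [8B, align 8] → 16
@16: vy [4B, align 4] → 20
+4 pad (align 8)
@24: y [8B, align 8] → 32
@32: ammo [2B, align 2] → 34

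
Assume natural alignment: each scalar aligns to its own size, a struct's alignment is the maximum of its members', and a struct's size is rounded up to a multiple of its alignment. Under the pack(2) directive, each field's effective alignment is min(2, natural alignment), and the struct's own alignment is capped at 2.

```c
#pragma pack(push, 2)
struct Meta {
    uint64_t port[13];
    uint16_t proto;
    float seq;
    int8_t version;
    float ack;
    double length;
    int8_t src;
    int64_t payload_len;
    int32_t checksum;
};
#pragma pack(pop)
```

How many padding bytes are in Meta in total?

2

@0: port [104B, align 2] → 104
@104: proto [2B, align 2] → 106
@106: seq [4B, align 2] → 110
@110: version [1B, align 1] → 111
+1 pad (align 2)
@112: ack [4B, align 2] → 116
@116: length [8B, align 2] → 124
@124: src [1B, align 1] → 125
+1 pad (align 2)
@126: payload_len [8B, align 2] → 134
@134: checksum [4B, align 2] → 138
size 138, align 2
data bytes 136, size 138 → padding 2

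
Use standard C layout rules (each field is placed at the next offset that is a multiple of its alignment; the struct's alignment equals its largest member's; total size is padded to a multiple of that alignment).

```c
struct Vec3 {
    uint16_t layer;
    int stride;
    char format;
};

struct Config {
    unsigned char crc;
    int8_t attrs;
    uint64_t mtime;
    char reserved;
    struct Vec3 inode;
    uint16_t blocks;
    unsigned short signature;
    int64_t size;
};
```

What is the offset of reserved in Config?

Vec3: layer at 0 (size 2, align 2) → ends 2; pad 2 to align 4 for stride; stride at 4 (size 4, align 4) → ends 8; format at 8 (size 1, align 1) → ends 9; tail pad 3 to reach multiple of 4; total 12 bytes, alignment 4
crc at 0 (size 1, align 1) → ends 1
attrs at 1 (size 1, align 1) → ends 2
pad 6 to align 8 for mtime
mtime at 8 (size 8, align 8) → ends 16
reserved at 16 (size 1, align 1) → ends 17

16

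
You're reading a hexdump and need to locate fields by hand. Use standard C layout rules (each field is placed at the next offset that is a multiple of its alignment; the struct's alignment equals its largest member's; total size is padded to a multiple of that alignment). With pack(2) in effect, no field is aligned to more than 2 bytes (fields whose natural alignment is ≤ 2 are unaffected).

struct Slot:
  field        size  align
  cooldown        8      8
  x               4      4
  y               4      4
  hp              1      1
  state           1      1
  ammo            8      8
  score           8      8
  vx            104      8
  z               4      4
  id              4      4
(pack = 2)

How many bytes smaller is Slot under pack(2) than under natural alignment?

natural layout:
  cooldown at 0 (size 8, align 8) → ends 8
  x at 8 (size 4, align 4) → ends 12
  y at 12 (size 4, align 4) → ends 16
  hp at 16 (size 1, align 1) → ends 17
  state at 17 (size 1, align 1) → ends 18
  pad 6 to align 8 for ammo
  ammo at 24 (size 8, align 8) → ends 32
  score at 32 (size 8, align 8) → ends 40
  vx at 40 (size 104, align 8) → ends 144
  z at 144 (size 4, align 4) → ends 148
  id at 148 (size 4, align 4) → ends 152
  total 152 bytes, alignment 8
packed(2) layout:
  cooldown at 0 (size 8, align 2) → ends 8
  x at 8 (size 4, align 2) → ends 12
  y at 12 (size 4, align 2) → ends 16
  hp at 16 (size 1, align 1) → ends 17
  state at 17 (size 1, align 1) → ends 18
  ammo at 18 (size 8, align 2) → ends 26
  score at 26 (size 8, align 2) → ends 34
  vx at 34 (size 104, align 2) → ends 138
  z at 138 (size 4, align 2) → ends 142
  id at 142 (size 4, align 2) → ends 146
  total 146 bytes, alignment 2
152 − 146 = 6

6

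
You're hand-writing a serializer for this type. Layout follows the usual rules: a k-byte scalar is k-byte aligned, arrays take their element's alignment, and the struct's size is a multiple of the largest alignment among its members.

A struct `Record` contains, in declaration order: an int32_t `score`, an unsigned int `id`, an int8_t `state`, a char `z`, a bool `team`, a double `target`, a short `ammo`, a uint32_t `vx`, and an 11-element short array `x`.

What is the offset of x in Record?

0..4  score  (4B, 4-aligned)
4..8  id  (4B, 4-aligned)
8..9  state  (1B, 1-aligned)
9..10  z  (1B, 1-aligned)
10..11  team  (1B, 1-aligned)
11..16  -- padding (5B)
16..24  target  (8B, 8-aligned)
24..26  ammo  (2B, 2-aligned)
26..28  -- padding (2B)
28..32  vx  (4B, 4-aligned)
32..54  x  (22B, 2-aligned)

32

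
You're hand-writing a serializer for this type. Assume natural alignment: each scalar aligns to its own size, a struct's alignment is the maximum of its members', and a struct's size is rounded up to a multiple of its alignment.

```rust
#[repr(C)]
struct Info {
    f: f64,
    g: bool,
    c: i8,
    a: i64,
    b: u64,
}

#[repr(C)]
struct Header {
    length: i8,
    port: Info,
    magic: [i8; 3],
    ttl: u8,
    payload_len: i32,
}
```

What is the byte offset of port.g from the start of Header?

Info: @0: f [8B, align 8] → 8; @8: g [1B, align 1] → 9; @9: c [1B, align 1] → 10; +6 pad (align 8); @16: a [8B, align 8] → 24; @24: b [8B, align 8] → 32; size 32, align 8
@0: length [1B, align 1] → 1
+7 pad (align 8)
@8: port [32B, align 8] → 40
within Info: g at 8
8 + 8 = 16

16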